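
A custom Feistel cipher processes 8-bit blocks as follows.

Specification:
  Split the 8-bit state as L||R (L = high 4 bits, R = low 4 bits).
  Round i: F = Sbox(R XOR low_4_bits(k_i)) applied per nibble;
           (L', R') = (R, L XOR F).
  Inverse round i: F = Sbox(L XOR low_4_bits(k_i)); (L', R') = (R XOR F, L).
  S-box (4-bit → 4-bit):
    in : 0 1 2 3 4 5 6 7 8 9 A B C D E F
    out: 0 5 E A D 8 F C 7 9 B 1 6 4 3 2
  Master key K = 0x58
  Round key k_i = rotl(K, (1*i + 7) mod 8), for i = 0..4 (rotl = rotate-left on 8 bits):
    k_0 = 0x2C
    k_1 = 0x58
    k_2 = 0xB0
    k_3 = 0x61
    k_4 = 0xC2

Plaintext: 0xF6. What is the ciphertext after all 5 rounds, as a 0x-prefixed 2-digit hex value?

0x8F

s_0 = plaintext = 0xF6
s_1 = Round(s_0, k_0) = 0x64
s_2 = Round(s_1, k_1) = 0x40
s_3 = Round(s_2, k_2) = 0x04
s_4 = Round(s_3, k_3) = 0x48
s_5 = Round(s_4, k_4) = 0x8F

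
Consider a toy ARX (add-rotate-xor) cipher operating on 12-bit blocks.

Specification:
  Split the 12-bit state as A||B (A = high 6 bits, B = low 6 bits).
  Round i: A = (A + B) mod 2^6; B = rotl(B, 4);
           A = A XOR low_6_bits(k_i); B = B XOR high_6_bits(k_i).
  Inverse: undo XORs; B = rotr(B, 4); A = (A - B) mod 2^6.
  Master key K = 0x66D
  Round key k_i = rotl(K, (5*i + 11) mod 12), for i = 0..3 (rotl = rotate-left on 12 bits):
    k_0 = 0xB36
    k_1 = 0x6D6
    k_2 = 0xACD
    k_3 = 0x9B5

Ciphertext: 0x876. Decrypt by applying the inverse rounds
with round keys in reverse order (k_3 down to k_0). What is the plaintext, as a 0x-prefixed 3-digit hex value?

0xFEE

s_0 = ciphertext = 0x876
s_1 = InvRound(s_0, k_3) = 0x4C1
s_2 = InvRound(s_1, k_2) = 0xD2A
s_3 = InvRound(s_2, k_1) = 0x6C7
s_4 = InvRound(s_3, k_0) = 0xFEE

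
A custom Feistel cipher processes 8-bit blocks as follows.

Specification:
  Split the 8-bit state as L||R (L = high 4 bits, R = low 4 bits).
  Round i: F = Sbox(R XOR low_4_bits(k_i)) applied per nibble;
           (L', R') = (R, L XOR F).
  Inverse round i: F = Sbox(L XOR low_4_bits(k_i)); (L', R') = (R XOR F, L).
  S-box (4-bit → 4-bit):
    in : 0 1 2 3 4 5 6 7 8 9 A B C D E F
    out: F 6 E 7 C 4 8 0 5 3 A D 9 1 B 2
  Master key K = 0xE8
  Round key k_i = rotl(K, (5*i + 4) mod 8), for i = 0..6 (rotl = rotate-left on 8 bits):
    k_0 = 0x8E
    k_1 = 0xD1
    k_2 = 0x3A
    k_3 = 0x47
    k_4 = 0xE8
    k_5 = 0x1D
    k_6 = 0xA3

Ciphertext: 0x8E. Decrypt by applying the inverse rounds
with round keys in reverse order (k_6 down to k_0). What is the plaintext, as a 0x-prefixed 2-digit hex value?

s_0 = ciphertext = 0x8E
s_1 = InvRound(s_0, k_6) = 0x38
s_2 = InvRound(s_1, k_5) = 0x33
s_3 = InvRound(s_2, k_4) = 0xE3
s_4 = InvRound(s_3, k_3) = 0x0E
s_5 = InvRound(s_4, k_2) = 0x40
s_6 = InvRound(s_5, k_1) = 0x44
s_7 = InvRound(s_6, k_0) = 0xE4

0xE4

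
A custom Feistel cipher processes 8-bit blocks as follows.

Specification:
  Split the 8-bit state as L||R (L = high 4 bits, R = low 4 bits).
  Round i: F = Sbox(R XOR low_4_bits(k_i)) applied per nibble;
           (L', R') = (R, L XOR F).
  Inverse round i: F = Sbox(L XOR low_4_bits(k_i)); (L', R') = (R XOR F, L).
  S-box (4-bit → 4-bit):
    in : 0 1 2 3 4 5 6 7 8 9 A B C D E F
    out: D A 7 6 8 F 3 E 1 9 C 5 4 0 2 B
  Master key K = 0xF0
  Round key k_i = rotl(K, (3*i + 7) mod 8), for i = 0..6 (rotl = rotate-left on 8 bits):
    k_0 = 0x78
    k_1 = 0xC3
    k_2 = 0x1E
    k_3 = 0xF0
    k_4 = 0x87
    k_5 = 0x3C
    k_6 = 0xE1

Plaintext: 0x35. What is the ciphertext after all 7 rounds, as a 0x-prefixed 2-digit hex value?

0x0D

s_0 = plaintext = 0x35
s_1 = Round(s_0, k_0) = 0x53
s_2 = Round(s_1, k_1) = 0x38
s_3 = Round(s_2, k_2) = 0x80
s_4 = Round(s_3, k_3) = 0x05
s_5 = Round(s_4, k_4) = 0x57
s_6 = Round(s_5, k_5) = 0x70
s_7 = Round(s_6, k_6) = 0x0D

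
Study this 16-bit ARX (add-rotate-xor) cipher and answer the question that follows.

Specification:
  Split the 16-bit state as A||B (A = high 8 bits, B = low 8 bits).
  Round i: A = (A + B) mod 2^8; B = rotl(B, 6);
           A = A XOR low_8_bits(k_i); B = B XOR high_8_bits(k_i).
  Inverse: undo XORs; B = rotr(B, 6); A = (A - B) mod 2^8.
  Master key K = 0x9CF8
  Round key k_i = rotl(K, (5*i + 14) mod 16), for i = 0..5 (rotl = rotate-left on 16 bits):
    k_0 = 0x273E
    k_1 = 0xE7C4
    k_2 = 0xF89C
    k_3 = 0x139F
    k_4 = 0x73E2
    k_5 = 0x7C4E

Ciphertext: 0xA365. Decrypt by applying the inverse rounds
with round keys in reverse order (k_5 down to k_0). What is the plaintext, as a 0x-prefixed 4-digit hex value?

0xF493

s_0 = ciphertext = 0xA365
s_1 = InvRound(s_0, k_5) = 0x8964
s_2 = InvRound(s_1, k_4) = 0x0F5C
s_3 = InvRound(s_2, k_3) = 0x533D
s_4 = InvRound(s_3, k_2) = 0xB817
s_5 = InvRound(s_4, k_1) = 0xB9C3
s_6 = InvRound(s_5, k_0) = 0xF493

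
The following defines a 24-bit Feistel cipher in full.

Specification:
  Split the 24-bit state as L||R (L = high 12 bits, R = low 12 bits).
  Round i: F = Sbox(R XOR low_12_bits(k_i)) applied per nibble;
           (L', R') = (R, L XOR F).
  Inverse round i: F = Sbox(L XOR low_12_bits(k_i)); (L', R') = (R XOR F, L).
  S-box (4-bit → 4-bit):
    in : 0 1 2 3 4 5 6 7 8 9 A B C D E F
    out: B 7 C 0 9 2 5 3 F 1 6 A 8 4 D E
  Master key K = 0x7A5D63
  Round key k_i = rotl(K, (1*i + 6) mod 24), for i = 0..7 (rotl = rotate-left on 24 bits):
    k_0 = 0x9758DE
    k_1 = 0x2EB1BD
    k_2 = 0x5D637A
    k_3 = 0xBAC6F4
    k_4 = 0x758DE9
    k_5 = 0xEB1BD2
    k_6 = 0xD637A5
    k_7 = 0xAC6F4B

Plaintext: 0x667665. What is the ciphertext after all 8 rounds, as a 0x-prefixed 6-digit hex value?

0x3C8BA8

s_0 = plaintext = 0x667665
s_1 = Round(s_0, k_0) = 0x665BCD
s_2 = Round(s_1, k_1) = 0xBCD05E
s_3 = Round(s_2, k_2) = 0x05EB04
s_4 = Round(s_3, k_3) = 0xB044B5
s_5 = Round(s_4, k_4) = 0x4B5A2C
s_6 = Round(s_5, k_5) = 0xA2C358
s_7 = Round(s_6, k_6) = 0x3583C8
s_8 = Round(s_7, k_7) = 0x3C8BA8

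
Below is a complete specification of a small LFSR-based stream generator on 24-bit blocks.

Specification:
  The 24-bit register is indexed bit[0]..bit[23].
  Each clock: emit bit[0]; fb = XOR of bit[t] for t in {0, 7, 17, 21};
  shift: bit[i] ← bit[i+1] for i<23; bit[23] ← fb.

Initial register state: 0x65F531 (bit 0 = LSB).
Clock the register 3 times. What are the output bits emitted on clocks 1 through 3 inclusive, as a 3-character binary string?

reg_0 = 0x65F531
clock 1: out=1, reg = 0x32FA98
clock 2: out=0, reg = 0x997D4C
clock 3: out=0, reg = 0x4CBEA6

100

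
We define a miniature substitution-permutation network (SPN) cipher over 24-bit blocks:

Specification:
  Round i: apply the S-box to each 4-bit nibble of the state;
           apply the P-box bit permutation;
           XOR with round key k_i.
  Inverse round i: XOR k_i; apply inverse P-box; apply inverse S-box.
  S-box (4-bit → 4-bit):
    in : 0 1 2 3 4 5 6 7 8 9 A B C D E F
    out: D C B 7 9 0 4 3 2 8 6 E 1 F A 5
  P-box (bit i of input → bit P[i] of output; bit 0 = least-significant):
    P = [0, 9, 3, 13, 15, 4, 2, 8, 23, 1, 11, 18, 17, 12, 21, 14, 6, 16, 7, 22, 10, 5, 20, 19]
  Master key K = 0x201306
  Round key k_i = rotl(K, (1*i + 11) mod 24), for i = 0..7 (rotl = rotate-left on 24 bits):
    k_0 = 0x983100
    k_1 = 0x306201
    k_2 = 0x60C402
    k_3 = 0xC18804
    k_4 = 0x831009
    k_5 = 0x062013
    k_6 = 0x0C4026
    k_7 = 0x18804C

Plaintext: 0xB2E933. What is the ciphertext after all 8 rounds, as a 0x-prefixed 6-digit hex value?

s_0 = plaintext = 0xB2E933
s_1 = Round(s_0, k_0) = 0xC5E37D
s_2 = Round(s_1, k_1) = 0xB09C1A
s_3 = Round(s_2, k_2) = 0xB887EE
s_4 = Round(s_3, k_3) = 0x58BB36
s_5 = Round(s_4, k_4) = 0xA6C817
s_6 = Round(s_5, k_5) = 0x1423B4
s_7 = Round(s_6, k_6) = 0xD63971
s_8 = Round(s_7, k_7) = 0x2634F4

0x2634F4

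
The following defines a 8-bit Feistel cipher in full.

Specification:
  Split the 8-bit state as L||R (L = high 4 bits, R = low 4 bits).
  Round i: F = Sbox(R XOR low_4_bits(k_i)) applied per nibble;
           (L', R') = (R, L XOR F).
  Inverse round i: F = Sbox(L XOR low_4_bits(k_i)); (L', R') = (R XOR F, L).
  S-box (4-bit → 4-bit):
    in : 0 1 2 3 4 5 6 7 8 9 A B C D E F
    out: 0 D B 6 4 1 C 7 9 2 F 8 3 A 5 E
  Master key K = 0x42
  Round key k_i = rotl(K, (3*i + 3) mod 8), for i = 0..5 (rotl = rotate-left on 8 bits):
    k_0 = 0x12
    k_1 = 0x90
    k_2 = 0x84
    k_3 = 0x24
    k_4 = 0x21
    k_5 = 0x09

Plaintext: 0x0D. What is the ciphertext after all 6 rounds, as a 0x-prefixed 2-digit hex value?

0x59

s_0 = plaintext = 0x0D
s_1 = Round(s_0, k_0) = 0xDE
s_2 = Round(s_1, k_1) = 0xE8
s_3 = Round(s_2, k_2) = 0x8D
s_4 = Round(s_3, k_3) = 0xDA
s_5 = Round(s_4, k_4) = 0xA5
s_6 = Round(s_5, k_5) = 0x59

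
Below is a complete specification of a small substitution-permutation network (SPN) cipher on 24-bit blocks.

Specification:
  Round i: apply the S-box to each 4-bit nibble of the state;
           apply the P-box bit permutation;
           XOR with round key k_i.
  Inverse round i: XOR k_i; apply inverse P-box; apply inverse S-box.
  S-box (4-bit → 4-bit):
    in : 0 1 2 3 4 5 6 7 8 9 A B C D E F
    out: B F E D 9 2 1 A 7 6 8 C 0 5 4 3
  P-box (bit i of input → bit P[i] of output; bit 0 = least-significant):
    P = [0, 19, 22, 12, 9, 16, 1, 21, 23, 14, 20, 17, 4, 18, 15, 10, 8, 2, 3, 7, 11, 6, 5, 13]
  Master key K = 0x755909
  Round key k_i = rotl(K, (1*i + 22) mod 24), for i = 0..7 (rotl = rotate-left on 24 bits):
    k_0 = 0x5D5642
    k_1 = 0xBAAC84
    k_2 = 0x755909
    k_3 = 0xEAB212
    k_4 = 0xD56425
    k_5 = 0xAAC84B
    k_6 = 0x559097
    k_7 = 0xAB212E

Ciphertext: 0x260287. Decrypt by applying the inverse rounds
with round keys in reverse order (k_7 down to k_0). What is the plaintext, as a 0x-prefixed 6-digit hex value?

s_0 = ciphertext = 0x260287
s_1 = InvRound(s_0, k_7) = 0xB356FF
s_2 = InvRound(s_1, k_6) = 0x9E204E
s_3 = InvRound(s_2, k_5) = 0x4599A6
s_4 = InvRound(s_3, k_4) = 0x44B8E4
s_5 = InvRound(s_4, k_3) = 0x87F435
s_6 = InvRound(s_5, k_2) = 0x3833AE
s_7 = InvRound(s_6, k_1) = 0xDDB4DA
s_8 = InvRound(s_7, k_0) = 0xABDF6C

0xABDF6C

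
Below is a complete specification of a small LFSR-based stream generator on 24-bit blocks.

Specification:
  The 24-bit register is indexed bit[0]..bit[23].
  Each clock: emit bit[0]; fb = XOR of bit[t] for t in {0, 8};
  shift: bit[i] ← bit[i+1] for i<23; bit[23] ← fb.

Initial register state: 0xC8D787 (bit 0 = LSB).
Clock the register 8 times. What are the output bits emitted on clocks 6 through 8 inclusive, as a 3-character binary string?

reg_0 = 0xC8D787
clock 1: out=1, reg = 0x646BC3
clock 2: out=1, reg = 0x3235E1
clock 3: out=1, reg = 0x191AF0
clock 4: out=0, reg = 0x0C8D78
clock 5: out=0, reg = 0x8646BC
clock 6: out=0, reg = 0x43235E
clock 7: out=0, reg = 0xA191AF
clock 8: out=1, reg = 0x50C8D7

001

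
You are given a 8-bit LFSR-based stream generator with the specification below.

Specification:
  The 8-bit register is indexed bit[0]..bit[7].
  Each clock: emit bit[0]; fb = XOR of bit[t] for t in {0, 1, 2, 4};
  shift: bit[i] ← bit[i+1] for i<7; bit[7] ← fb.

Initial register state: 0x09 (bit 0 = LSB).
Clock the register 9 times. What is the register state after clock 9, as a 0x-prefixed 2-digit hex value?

reg_0 = 0x09
clock 1: out=1, reg = 0x84
clock 2: out=0, reg = 0xC2
clock 3: out=0, reg = 0xE1
clock 4: out=1, reg = 0xF0
clock 5: out=0, reg = 0xF8
clock 6: out=0, reg = 0xFC
clock 7: out=0, reg = 0x7E
clock 8: out=0, reg = 0xBF
clock 9: out=1, reg = 0x5F

0x5F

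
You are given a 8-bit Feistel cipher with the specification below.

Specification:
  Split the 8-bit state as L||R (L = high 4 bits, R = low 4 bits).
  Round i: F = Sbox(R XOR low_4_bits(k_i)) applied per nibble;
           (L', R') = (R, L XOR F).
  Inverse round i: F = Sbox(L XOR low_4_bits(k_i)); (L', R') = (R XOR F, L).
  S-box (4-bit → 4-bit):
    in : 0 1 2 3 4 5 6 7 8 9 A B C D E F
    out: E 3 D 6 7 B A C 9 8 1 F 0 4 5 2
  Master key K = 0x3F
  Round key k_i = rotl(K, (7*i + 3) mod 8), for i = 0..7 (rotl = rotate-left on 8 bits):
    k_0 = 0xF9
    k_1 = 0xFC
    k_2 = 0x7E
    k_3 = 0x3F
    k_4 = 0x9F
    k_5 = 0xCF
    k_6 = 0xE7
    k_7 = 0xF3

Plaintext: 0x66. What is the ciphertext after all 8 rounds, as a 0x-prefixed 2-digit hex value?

s_0 = plaintext = 0x66
s_1 = Round(s_0, k_0) = 0x64
s_2 = Round(s_1, k_1) = 0x4F
s_3 = Round(s_2, k_2) = 0xF7
s_4 = Round(s_3, k_3) = 0x76
s_5 = Round(s_4, k_4) = 0x6F
s_6 = Round(s_5, k_5) = 0xF8
s_7 = Round(s_6, k_6) = 0x8D
s_8 = Round(s_7, k_7) = 0xDD

0xDD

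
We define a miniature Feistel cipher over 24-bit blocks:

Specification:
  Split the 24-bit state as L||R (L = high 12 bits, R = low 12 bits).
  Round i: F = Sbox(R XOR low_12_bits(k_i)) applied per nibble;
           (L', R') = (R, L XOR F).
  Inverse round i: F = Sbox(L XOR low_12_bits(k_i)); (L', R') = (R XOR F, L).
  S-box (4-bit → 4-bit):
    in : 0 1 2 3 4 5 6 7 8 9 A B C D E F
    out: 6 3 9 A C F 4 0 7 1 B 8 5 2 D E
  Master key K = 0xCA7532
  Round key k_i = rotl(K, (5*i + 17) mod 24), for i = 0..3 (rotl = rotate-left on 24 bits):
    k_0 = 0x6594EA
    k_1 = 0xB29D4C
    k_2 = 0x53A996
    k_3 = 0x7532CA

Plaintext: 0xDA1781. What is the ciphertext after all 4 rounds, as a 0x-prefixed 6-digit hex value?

0x85E722

s_0 = plaintext = 0xDA1781
s_1 = Round(s_0, k_0) = 0x7817E9
s_2 = Round(s_1, k_1) = 0x7E9C3E
s_3 = Round(s_2, k_2) = 0xC3E85E
s_4 = Round(s_3, k_3) = 0x85E722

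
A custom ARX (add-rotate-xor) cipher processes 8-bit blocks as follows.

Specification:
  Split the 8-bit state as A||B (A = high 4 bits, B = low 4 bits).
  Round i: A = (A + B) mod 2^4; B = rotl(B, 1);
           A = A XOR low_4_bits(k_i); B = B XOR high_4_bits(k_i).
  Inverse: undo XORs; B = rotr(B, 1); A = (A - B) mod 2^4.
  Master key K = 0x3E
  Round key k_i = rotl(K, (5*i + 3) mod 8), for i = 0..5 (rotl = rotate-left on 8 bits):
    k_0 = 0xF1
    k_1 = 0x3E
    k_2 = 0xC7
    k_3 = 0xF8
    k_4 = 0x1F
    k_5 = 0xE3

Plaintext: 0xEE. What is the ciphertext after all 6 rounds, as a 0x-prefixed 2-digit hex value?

s_0 = plaintext = 0xEE
s_1 = Round(s_0, k_0) = 0xD2
s_2 = Round(s_1, k_1) = 0x17
s_3 = Round(s_2, k_2) = 0xF2
s_4 = Round(s_3, k_3) = 0x9B
s_5 = Round(s_4, k_4) = 0xB6
s_6 = Round(s_5, k_5) = 0x22

0x22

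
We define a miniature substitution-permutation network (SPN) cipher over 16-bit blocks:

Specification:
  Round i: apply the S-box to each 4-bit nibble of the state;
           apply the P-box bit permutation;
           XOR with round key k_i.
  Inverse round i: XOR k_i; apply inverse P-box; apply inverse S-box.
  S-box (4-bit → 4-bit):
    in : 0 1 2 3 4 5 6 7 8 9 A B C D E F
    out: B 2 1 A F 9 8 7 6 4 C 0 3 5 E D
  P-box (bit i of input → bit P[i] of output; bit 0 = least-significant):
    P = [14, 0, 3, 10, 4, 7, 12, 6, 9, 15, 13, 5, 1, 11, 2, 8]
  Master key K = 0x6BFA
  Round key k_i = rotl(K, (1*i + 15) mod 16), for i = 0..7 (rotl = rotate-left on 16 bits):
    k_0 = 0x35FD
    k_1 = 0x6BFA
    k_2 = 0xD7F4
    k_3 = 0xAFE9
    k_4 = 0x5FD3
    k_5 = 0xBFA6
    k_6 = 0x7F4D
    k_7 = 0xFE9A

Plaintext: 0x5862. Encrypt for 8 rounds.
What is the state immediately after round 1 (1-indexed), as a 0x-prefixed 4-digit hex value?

0xD4BF

s_0 = plaintext = 0x5862
s_1 = Round(s_0, k_0) = 0xD4BF
s_2 = Round(s_1, k_1) = 0x8DD4
s_3 = Round(s_2, k_2) = 0xA9E9
s_4 = Round(s_3, k_3) = 0x9E25
s_5 = Round(s_4, k_4) = 0xBBE7
s_6 = Round(s_5, k_5) = 0xEF6F
s_7 = Round(s_6, k_6) = 0x1021
s_8 = Round(s_7, k_7) = 0x74AB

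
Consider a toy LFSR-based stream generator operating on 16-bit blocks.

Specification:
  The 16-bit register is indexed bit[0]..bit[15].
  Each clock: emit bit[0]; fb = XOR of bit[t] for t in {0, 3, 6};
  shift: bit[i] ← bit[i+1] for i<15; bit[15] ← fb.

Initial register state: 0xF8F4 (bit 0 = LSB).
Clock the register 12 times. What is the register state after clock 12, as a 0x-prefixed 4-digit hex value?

reg_0 = 0xF8F4
clock 1: out=0, reg = 0xFC7A
clock 2: out=0, reg = 0x7E3D
clock 3: out=1, reg = 0x3F1E
clock 4: out=0, reg = 0x9F8F
clock 5: out=1, reg = 0x4FC7
clock 6: out=1, reg = 0x27E3
clock 7: out=1, reg = 0x13F1
clock 8: out=1, reg = 0x09F8
clock 9: out=0, reg = 0x04FC
clock 10: out=0, reg = 0x027E
clock 11: out=0, reg = 0x013F
clock 12: out=1, reg = 0x009F

0x009F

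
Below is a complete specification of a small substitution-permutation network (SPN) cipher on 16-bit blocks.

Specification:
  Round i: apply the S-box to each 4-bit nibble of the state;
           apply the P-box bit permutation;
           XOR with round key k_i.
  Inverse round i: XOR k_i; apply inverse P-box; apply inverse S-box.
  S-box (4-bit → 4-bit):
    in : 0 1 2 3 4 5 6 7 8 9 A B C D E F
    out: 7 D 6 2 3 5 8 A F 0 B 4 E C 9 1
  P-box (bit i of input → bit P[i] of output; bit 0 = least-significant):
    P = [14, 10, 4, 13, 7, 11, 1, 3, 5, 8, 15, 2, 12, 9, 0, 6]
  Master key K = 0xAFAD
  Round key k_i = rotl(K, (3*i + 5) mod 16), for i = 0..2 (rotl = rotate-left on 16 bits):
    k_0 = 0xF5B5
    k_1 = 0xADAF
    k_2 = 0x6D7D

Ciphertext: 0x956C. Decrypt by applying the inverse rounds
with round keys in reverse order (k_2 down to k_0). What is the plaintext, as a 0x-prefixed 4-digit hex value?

0x51A6

s_0 = ciphertext = 0x956C
s_1 = InvRound(s_0, k_2) = 0x5B31
s_2 = InvRound(s_1, k_1) = 0x4D18
s_3 = InvRound(s_2, k_0) = 0x51A6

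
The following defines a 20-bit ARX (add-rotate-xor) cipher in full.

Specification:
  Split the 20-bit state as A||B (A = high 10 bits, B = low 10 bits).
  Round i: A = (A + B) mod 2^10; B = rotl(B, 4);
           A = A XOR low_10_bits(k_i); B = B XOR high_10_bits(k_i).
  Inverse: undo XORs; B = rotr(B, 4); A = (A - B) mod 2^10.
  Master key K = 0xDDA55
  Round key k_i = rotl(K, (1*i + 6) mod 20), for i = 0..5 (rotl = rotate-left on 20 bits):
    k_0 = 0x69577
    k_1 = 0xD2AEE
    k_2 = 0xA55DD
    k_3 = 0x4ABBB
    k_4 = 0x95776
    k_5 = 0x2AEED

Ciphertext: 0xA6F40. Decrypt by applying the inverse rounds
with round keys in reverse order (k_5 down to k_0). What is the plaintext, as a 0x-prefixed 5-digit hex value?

0x76BDB

s_0 = ciphertext = 0xA6F40
s_1 = InvRound(s_0, k_5) = 0x5E2FE
s_2 = InvRound(s_1, k_4) = 0xD12CA
s_3 = InvRound(s_2, k_3) = 0x3043E
s_4 = InvRound(s_3, k_2) = 0x8CAEA
s_5 = InvRound(s_4, k_1) = 0x3081A
s_6 = InvRound(s_5, k_0) = 0x76BDB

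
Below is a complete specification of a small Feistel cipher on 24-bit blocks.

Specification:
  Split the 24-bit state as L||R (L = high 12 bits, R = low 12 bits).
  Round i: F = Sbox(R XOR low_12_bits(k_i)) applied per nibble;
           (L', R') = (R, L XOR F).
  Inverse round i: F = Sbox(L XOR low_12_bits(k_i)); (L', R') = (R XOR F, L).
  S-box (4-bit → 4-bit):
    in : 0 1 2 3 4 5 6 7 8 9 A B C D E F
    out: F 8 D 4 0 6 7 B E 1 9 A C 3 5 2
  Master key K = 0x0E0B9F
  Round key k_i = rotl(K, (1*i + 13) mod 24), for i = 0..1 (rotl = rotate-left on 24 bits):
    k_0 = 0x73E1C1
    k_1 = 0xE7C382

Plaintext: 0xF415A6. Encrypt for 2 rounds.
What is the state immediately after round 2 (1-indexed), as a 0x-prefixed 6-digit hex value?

0xF3A908

s_0 = plaintext = 0xF415A6
s_1 = Round(s_0, k_0) = 0x5A6F3A
s_2 = Round(s_1, k_1) = 0xF3A908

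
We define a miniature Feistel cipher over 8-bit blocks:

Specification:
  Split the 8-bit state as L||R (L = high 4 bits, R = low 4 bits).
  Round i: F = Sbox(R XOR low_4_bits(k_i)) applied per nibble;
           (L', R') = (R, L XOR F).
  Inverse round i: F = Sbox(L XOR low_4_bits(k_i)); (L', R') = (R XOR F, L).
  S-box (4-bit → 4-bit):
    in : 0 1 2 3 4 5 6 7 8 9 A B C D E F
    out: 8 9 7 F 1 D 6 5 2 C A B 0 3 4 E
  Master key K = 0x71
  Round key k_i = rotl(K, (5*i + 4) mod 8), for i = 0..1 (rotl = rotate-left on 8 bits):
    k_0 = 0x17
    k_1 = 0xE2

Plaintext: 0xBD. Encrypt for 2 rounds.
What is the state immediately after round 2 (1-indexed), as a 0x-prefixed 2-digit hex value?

0x12

s_0 = plaintext = 0xBD
s_1 = Round(s_0, k_0) = 0xD1
s_2 = Round(s_1, k_1) = 0x12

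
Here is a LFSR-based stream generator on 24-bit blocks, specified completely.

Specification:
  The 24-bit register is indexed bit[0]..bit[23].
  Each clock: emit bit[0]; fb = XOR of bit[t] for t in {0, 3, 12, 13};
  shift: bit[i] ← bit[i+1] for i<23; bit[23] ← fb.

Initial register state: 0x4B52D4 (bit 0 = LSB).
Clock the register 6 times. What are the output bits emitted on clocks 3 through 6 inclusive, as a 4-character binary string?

reg_0 = 0x4B52D4
clock 1: out=0, reg = 0xA5A96A
clock 2: out=0, reg = 0x52D4B5
clock 3: out=1, reg = 0x296A5A
clock 4: out=0, reg = 0x14B52D
clock 5: out=1, reg = 0x0A5A96
clock 6: out=0, reg = 0x852D4B

1010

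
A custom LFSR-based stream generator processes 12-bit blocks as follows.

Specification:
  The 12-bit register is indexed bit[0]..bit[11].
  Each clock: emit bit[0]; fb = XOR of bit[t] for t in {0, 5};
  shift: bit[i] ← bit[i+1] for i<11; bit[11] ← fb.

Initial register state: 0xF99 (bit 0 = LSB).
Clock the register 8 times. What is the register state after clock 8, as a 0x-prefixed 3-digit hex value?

0x65F

reg_0 = 0xF99
clock 1: out=1, reg = 0xFCC
clock 2: out=0, reg = 0x7E6
clock 3: out=0, reg = 0xBF3
clock 4: out=1, reg = 0x5F9
clock 5: out=1, reg = 0x2FC
clock 6: out=0, reg = 0x97E
clock 7: out=0, reg = 0xCBF
clock 8: out=1, reg = 0x65F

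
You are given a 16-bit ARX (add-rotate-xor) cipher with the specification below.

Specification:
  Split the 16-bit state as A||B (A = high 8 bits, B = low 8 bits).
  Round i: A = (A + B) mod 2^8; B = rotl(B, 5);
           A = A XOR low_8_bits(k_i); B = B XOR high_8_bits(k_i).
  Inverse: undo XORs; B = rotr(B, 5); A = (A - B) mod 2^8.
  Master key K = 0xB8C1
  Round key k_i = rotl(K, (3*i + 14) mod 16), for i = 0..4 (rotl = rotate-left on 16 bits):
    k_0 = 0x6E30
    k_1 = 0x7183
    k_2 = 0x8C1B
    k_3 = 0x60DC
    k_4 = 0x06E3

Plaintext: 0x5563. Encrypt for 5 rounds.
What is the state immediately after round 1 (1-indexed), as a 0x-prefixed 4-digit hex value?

0x8802

s_0 = plaintext = 0x5563
s_1 = Round(s_0, k_0) = 0x8802
s_2 = Round(s_1, k_1) = 0x0931
s_3 = Round(s_2, k_2) = 0x21AA
s_4 = Round(s_3, k_3) = 0x1735
s_5 = Round(s_4, k_4) = 0xAFA0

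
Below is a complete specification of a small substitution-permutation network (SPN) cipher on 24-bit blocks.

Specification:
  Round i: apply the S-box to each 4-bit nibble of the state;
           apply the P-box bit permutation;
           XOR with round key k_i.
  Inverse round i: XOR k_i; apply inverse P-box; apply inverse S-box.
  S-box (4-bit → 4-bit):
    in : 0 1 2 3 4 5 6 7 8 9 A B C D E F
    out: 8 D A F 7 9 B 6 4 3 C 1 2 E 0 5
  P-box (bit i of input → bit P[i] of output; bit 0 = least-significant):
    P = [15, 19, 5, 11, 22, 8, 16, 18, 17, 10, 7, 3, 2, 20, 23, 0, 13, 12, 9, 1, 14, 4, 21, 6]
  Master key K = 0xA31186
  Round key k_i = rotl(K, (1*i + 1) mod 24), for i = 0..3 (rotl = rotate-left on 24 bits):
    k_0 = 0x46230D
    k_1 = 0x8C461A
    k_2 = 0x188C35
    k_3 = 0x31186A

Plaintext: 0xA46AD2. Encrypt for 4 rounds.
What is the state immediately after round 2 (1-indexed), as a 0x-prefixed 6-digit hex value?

s_0 = plaintext = 0xA46AD2
s_1 = Round(s_0, k_0) = 0x7B18C0
s_2 = Round(s_1, k_1) = 0x2C6F8F
s_3 = Round(s_2, k_2) = 0x0B1CC0
s_4 = Round(s_3, k_3) = 0xB1352F

0x2C6F8F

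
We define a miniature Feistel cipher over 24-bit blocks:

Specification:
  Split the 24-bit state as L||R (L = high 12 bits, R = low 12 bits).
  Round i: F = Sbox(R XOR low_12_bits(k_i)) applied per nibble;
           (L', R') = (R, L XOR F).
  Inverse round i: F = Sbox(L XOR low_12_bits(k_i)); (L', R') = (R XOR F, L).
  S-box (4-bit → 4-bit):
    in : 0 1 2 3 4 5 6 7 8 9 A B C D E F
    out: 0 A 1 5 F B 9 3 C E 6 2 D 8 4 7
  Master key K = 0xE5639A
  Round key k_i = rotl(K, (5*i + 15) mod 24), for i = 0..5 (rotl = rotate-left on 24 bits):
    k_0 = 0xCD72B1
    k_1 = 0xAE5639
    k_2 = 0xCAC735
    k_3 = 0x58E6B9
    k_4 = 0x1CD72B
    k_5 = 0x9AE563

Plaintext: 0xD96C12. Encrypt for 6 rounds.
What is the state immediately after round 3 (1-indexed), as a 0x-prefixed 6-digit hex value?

s_0 = plaintext = 0xD96C12
s_1 = Round(s_0, k_0) = 0xC129F3
s_2 = Round(s_1, k_1) = 0x9F3BC4
s_3 = Round(s_2, k_2) = 0xBC4489
s_4 = Round(s_3, k_3) = 0x489A94
s_5 = Round(s_4, k_4) = 0xA94CAE
s_6 = Round(s_5, k_5) = 0xCAE44C

0xBC4489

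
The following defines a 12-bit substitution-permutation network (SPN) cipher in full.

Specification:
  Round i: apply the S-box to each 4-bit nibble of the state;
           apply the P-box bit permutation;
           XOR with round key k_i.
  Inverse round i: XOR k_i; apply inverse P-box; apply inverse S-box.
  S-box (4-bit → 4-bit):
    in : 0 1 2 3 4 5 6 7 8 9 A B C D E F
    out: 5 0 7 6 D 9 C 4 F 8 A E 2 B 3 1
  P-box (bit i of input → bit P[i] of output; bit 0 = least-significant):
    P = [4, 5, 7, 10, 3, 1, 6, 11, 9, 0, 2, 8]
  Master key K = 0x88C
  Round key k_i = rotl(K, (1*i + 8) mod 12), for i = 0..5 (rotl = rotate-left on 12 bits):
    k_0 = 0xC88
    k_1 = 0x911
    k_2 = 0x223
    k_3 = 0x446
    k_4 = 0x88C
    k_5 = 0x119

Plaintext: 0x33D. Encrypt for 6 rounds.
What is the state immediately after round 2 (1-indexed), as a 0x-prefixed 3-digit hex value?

0xA0C

s_0 = plaintext = 0x33D
s_1 = Round(s_0, k_0) = 0x8FF
s_2 = Round(s_1, k_1) = 0xA0C
s_3 = Round(s_2, k_2) = 0x34A
s_4 = Round(s_3, k_3) = 0x82B
s_5 = Round(s_4, k_4) = 0xF63
s_6 = Round(s_5, k_5) = 0xBF9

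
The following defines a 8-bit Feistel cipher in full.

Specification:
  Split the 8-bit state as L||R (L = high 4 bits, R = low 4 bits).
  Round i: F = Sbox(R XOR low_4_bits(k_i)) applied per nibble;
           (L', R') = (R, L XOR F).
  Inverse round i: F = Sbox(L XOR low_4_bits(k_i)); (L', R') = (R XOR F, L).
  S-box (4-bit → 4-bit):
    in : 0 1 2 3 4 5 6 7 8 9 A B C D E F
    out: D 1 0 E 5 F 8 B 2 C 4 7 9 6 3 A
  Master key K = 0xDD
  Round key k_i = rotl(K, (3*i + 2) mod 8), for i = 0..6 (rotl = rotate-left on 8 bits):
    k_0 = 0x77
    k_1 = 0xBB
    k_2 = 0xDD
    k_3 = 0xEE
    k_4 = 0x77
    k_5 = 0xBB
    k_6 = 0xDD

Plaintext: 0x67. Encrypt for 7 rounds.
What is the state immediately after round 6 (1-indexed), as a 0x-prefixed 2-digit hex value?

s_0 = plaintext = 0x67
s_1 = Round(s_0, k_0) = 0x7B
s_2 = Round(s_1, k_1) = 0xBA
s_3 = Round(s_2, k_2) = 0xA0
s_4 = Round(s_3, k_3) = 0x09
s_5 = Round(s_4, k_4) = 0x93
s_6 = Round(s_5, k_5) = 0x3B
s_7 = Round(s_6, k_6) = 0xBB

0x3B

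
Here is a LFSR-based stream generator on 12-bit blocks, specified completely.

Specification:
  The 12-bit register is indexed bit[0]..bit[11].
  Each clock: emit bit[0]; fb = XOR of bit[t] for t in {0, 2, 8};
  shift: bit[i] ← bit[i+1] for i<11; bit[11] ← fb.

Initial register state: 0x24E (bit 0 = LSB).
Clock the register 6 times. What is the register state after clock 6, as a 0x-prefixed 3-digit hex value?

0xBC9

reg_0 = 0x24E
clock 1: out=0, reg = 0x927
clock 2: out=1, reg = 0xC93
clock 3: out=1, reg = 0xE49
clock 4: out=1, reg = 0xF24
clock 5: out=0, reg = 0x792
clock 6: out=0, reg = 0xBC9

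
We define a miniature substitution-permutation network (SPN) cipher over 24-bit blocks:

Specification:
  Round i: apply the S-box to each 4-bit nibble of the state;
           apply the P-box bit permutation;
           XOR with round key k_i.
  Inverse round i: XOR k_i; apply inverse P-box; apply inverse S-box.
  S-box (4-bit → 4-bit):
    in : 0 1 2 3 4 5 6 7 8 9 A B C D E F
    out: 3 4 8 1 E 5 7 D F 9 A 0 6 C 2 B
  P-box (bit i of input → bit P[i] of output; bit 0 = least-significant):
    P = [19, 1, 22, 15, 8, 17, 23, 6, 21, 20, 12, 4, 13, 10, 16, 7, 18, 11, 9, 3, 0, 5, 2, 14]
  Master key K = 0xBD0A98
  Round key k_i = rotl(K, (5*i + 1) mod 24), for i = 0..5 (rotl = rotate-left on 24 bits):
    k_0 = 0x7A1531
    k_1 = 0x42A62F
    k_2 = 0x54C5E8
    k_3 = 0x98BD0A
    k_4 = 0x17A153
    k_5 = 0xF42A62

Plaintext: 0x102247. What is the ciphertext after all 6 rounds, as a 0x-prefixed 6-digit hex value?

0xC21AB9

s_0 = plaintext = 0x102247
s_1 = Round(s_0, k_0) = 0xB49DE5
s_2 = Round(s_1, k_1) = 0x089CB7
s_3 = Round(s_2, k_2) = 0x087F41
s_4 = Round(s_3, k_3) = 0x6F97F3
s_5 = Round(s_4, k_4) = 0x3998AE
s_6 = Round(s_5, k_5) = 0xC21AB9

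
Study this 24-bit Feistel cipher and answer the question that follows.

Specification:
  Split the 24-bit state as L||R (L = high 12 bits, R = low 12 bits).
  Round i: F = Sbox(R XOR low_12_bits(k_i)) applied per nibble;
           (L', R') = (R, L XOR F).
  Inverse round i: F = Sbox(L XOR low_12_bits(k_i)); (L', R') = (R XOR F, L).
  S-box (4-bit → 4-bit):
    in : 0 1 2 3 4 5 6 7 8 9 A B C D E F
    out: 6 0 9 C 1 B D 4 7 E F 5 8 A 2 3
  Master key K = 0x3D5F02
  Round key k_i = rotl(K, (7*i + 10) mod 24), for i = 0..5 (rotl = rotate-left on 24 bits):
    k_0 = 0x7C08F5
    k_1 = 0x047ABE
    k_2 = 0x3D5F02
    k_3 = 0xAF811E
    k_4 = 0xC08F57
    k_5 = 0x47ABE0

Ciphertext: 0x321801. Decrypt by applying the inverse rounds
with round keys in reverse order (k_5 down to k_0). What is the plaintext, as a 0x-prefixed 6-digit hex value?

s_0 = ciphertext = 0x321801
s_1 = InvRound(s_0, k_5) = 0xF81321
s_2 = InvRound(s_1, k_4) = 0x58CF81
s_3 = InvRound(s_2, k_3) = 0xE6858C
s_4 = InvRound(s_3, k_2) = 0x553E68
s_5 = InvRound(s_4, k_1) = 0xD42553
s_6 = InvRound(s_5, k_0) = 0xE07D42

0xE07D42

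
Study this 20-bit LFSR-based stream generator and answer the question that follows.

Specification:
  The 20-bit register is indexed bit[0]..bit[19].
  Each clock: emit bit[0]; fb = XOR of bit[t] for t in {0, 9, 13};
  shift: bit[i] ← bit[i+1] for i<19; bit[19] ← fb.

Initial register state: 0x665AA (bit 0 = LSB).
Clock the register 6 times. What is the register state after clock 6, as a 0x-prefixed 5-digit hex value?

reg_0 = 0x665AA
clock 1: out=0, reg = 0xB32D5
clock 2: out=1, reg = 0xD996A
clock 3: out=0, reg = 0x6CCB5
clock 4: out=1, reg = 0xB665A
clock 5: out=0, reg = 0x5B32D
clock 6: out=1, reg = 0xAD996

0xAD996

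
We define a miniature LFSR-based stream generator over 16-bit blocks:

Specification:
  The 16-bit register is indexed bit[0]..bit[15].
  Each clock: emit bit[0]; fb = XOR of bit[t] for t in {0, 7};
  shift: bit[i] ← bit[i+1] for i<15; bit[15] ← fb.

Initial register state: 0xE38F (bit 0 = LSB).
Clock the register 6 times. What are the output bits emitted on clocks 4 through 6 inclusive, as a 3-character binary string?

reg_0 = 0xE38F
clock 1: out=1, reg = 0x71C7
clock 2: out=1, reg = 0x38E3
clock 3: out=1, reg = 0x1C71
clock 4: out=1, reg = 0x8E38
clock 5: out=0, reg = 0x471C
clock 6: out=0, reg = 0x238E

100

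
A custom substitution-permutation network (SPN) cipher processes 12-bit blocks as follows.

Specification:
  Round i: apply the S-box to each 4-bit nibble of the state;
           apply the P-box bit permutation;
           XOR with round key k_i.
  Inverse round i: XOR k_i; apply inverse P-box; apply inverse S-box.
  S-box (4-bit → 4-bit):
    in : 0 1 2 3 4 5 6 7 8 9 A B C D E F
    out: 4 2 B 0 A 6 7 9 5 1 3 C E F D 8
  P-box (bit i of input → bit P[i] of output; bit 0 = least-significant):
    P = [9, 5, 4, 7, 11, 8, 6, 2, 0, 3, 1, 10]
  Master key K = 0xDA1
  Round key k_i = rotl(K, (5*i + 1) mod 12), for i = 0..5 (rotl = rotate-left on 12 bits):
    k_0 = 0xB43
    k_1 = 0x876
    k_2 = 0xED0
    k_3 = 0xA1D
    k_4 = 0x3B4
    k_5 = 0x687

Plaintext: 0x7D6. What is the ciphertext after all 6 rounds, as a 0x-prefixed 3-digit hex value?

0xFB6

s_0 = plaintext = 0x7D6
s_1 = Round(s_0, k_0) = 0x436
s_2 = Round(s_1, k_1) = 0xE4E
s_3 = Round(s_2, k_2) = 0x947
s_4 = Round(s_3, k_3) = 0x998
s_5 = Round(s_4, k_4) = 0x9A5
s_6 = Round(s_5, k_5) = 0xFB6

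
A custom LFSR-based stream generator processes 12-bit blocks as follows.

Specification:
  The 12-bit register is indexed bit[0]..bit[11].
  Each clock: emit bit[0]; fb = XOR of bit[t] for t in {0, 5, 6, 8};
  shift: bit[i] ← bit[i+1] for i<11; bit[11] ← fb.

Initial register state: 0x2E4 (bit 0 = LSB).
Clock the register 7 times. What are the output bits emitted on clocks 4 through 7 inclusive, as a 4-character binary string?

0011

reg_0 = 0x2E4
clock 1: out=0, reg = 0x172
clock 2: out=0, reg = 0x8B9
clock 3: out=1, reg = 0x45C
clock 4: out=0, reg = 0xA2E
clock 5: out=0, reg = 0xD17
clock 6: out=1, reg = 0x68B
clock 7: out=1, reg = 0xB45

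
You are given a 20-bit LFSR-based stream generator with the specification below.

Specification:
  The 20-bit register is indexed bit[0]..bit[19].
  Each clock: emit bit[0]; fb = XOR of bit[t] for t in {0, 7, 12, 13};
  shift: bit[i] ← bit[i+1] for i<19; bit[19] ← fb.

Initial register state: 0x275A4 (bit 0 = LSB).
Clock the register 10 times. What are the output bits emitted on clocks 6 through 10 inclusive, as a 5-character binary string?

10110

reg_0 = 0x275A4
clock 1: out=0, reg = 0x93AD2
clock 2: out=0, reg = 0xC9D69
clock 3: out=1, reg = 0x64EB4
clock 4: out=0, reg = 0xB275A
clock 5: out=0, reg = 0xD93AD
clock 6: out=1, reg = 0xEC9D6
clock 7: out=0, reg = 0xF64EB
clock 8: out=1, reg = 0xFB275
clock 9: out=1, reg = 0xFD93A
clock 10: out=0, reg = 0xFEC9D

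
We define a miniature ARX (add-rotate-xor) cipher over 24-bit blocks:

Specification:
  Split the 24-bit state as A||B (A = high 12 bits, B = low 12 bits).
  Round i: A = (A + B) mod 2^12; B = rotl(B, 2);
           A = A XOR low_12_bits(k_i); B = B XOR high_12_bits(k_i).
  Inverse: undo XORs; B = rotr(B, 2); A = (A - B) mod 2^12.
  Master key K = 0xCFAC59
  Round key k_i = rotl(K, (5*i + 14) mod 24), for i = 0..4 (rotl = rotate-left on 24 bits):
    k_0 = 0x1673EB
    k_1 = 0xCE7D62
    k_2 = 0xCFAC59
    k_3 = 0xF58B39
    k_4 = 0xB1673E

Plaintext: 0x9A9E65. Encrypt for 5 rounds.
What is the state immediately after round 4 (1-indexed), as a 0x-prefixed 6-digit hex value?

s_0 = plaintext = 0x9A9E65
s_1 = Round(s_0, k_0) = 0xBE58F0
s_2 = Round(s_1, k_1) = 0x9B7F25
s_3 = Round(s_2, k_2) = 0x48506D
s_4 = Round(s_3, k_3) = 0xFCBEEC
s_5 = Round(s_4, k_4) = 0x9890A5

0xFCBEEC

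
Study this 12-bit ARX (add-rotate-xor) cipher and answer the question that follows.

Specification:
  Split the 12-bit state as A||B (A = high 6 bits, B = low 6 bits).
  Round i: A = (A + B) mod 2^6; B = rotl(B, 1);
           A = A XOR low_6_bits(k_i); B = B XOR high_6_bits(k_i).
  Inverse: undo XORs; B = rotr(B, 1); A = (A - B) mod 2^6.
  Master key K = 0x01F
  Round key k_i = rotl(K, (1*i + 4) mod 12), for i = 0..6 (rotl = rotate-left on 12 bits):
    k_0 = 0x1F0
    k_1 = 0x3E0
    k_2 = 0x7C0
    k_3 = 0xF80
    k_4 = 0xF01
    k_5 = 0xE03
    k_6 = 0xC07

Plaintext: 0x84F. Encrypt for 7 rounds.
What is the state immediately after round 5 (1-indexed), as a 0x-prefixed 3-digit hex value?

s_0 = plaintext = 0x84F
s_1 = Round(s_0, k_0) = 0x019
s_2 = Round(s_1, k_1) = 0xE7D
s_3 = Round(s_2, k_2) = 0xDA4
s_4 = Round(s_3, k_3) = 0x6B7
s_5 = Round(s_4, k_4) = 0x413
s_6 = Round(s_5, k_5) = 0x81E
s_7 = Round(s_6, k_6) = 0xE4C

0x413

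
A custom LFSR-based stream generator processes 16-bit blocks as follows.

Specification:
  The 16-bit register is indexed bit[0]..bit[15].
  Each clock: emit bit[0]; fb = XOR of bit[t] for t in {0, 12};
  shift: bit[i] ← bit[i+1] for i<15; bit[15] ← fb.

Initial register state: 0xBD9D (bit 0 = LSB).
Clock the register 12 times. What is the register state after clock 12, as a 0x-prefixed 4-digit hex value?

0x2F6B

reg_0 = 0xBD9D
clock 1: out=1, reg = 0x5ECE
clock 2: out=0, reg = 0xAF67
clock 3: out=1, reg = 0xD7B3
clock 4: out=1, reg = 0x6BD9
clock 5: out=1, reg = 0xB5EC
clock 6: out=0, reg = 0xDAF6
clock 7: out=0, reg = 0xED7B
clock 8: out=1, reg = 0xF6BD
clock 9: out=1, reg = 0x7B5E
clock 10: out=0, reg = 0xBDAF
clock 11: out=1, reg = 0x5ED7
clock 12: out=1, reg = 0x2F6B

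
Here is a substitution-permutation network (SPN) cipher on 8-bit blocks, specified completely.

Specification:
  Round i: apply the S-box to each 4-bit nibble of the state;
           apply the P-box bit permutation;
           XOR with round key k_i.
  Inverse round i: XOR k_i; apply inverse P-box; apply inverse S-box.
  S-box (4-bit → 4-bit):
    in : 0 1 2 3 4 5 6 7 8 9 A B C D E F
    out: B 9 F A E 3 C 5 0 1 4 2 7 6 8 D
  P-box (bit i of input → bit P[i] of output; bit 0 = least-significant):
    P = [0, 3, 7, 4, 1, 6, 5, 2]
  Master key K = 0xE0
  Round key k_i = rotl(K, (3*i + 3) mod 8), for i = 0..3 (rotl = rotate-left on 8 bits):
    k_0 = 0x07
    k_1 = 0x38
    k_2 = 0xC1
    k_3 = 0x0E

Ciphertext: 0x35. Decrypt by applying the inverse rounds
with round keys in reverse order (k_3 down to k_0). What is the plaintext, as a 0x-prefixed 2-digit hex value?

0x83

s_0 = ciphertext = 0x35
s_1 = InvRound(s_0, k_3) = 0x70
s_2 = InvRound(s_1, k_2) = 0xAF
s_3 = InvRound(s_2, k_1) = 0x1F
s_4 = InvRound(s_3, k_0) = 0x83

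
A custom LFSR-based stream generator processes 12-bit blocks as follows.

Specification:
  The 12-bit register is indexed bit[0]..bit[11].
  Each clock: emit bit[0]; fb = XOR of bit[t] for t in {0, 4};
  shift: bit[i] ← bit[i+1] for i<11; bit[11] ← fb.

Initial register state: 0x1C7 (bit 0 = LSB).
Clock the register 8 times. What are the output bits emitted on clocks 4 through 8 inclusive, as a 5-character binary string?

00011

reg_0 = 0x1C7
clock 1: out=1, reg = 0x8E3
clock 2: out=1, reg = 0xC71
clock 3: out=1, reg = 0x638
clock 4: out=0, reg = 0xB1C
clock 5: out=0, reg = 0xD8E
clock 6: out=0, reg = 0x6C7
clock 7: out=1, reg = 0xB63
clock 8: out=1, reg = 0xDB1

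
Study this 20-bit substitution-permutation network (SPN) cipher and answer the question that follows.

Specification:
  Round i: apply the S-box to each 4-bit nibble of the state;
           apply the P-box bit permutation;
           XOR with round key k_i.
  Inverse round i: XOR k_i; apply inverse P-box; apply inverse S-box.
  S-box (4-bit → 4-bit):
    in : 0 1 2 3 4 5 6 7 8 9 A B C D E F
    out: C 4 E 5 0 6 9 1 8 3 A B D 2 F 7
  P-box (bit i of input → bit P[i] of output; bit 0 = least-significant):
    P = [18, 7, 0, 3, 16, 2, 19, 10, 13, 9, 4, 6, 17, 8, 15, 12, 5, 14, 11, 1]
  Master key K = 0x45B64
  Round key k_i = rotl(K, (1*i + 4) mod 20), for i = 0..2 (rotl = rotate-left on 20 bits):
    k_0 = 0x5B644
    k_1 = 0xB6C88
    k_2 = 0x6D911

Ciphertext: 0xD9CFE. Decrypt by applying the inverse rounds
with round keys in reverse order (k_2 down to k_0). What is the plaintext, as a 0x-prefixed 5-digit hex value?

0x4C65B

s_0 = ciphertext = 0xD9CFE
s_1 = InvRound(s_0, k_2) = 0xB98E2
s_2 = InvRound(s_1, k_1) = 0xB0688
s_3 = InvRound(s_2, k_0) = 0x4C65B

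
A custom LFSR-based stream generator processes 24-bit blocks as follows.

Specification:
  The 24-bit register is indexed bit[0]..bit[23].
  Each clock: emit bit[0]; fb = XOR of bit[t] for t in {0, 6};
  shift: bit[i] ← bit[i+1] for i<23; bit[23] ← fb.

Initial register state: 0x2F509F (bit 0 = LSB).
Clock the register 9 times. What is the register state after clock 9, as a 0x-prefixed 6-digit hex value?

reg_0 = 0x2F509F
clock 1: out=1, reg = 0x97A84F
clock 2: out=1, reg = 0x4BD427
clock 3: out=1, reg = 0xA5EA13
clock 4: out=1, reg = 0xD2F509
clock 5: out=1, reg = 0xE97A84
clock 6: out=0, reg = 0x74BD42
clock 7: out=0, reg = 0xBA5EA1
clock 8: out=1, reg = 0xDD2F50
clock 9: out=0, reg = 0xEE97A8

0xEE97A8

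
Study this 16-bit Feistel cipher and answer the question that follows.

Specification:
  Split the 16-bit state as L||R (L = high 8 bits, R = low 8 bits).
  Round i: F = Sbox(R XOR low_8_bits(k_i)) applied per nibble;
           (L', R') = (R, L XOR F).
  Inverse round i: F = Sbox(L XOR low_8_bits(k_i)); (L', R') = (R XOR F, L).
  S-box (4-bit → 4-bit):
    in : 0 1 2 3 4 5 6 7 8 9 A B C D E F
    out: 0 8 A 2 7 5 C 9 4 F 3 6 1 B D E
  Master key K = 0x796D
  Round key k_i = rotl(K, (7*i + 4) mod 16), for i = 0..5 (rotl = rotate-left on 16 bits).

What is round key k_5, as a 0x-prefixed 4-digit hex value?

K = 0x796D
k_0 = rotl(K, (7*0+4) mod 16) = rotl(K, 4) = 0x96D7
k_1 = rotl(K, (7*1+4) mod 16) = rotl(K, 11) = 0x6BCB
k_2 = rotl(K, (7*2+4) mod 16) = rotl(K, 2) = 0xE5B5
k_3 = rotl(K, (7*3+4) mod 16) = rotl(K, 9) = 0xDAF2
k_4 = rotl(K, (7*4+4) mod 16) = rotl(K, 0) = 0x796D
k_5 = rotl(K, (7*5+4) mod 16) = rotl(K, 7) = 0xB6BC

0xB6BC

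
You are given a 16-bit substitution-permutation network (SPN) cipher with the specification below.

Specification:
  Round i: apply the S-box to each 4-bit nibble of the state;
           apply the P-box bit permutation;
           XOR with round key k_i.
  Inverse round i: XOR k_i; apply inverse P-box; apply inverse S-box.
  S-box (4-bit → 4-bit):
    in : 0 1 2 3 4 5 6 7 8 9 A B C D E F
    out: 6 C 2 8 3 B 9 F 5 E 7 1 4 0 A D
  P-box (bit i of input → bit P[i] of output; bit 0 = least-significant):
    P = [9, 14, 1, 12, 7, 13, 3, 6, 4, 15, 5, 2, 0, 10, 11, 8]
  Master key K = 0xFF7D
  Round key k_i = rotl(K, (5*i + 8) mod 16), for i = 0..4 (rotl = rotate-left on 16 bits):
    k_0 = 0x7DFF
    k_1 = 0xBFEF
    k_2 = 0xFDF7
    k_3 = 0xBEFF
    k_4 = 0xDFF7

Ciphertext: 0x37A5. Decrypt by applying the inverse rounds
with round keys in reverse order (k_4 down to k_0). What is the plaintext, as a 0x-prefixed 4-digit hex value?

0x553F

s_0 = ciphertext = 0x37A5
s_1 = InvRound(s_0, k_4) = 0xC4E0
s_2 = InvRound(s_1, k_3) = 0x8607
s_3 = InvRound(s_2, k_2) = 0x1855
s_4 = InvRound(s_3, k_1) = 0xEAA8
s_5 = InvRound(s_4, k_0) = 0x553F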